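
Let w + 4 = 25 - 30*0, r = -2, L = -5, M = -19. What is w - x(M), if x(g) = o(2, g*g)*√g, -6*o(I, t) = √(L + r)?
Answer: 21 - √133/6 ≈ 19.078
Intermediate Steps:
w = 21 (w = -4 + (25 - 30*0) = -4 + (25 + 0) = -4 + 25 = 21)
o(I, t) = -I*√7/6 (o(I, t) = -√(-5 - 2)/6 = -I*√7/6)
x(g) = -I*√7*√g/6 (x(g) = (-I*√7/6)*√g = -I*√7*√g/6)
w - x(M) = 21 - (-1)*I*√7*√(-19)/6 = 21 - (-1)*I*√7*I*√19/6 = 21 - √133/6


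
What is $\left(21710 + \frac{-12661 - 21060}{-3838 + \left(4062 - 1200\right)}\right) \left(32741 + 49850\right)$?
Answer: $\frac{1752802446471}{976} \approx 1.7959 \cdot 10^{9}$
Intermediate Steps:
$\left(21710 + \frac{-12661 - 21060}{-3838 + \left(4062 - 1200\right)}\right) \left(32741 + 49850\right) = \left(21710 - \frac{33721}{-3838 + 2862}\right) 82591 = \left(21710 - \frac{33721}{-976}\right) 82591 = \left(21710 - - \frac{33721}{976}\right) 82591 = \left(21710 + \frac{33721}{976}\right) 82591 = \frac{21222681}{976} \cdot 82591 = \frac{1752802446471}{976}$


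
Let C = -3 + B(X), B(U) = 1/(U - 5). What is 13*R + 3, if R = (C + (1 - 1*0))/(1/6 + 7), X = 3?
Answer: -66/43 ≈ -1.5349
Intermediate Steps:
B(U) = 1/(-5 + U)
C = -7/2 (C = -3 + 1/(-5 + 3) = -3 + 1/(-2) = -3 - 1/2 = -7/2 ≈ -3.5000)
R = -15/43 (R = (-7/2 + (1 - 1*0))/(1/6 + 7) = (-7/2 + (1 + 0))/(1/6 + 7) = (-7/2 + 1)/(43/6) = -5/2*6/43 = -15/43 ≈ -0.34884)
13*R + 3 = 13*(-15/43) + 3 = -195/43 + 3 = -66/43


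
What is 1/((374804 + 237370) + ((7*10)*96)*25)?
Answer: 1/780174 ≈ 1.2818e-6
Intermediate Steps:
1/((374804 + 237370) + ((7*10)*96)*25) = 1/(612174 + (70*96)*25) = 1/(612174 + 6720*25) = 1/(612174 + 168000) = 1/780174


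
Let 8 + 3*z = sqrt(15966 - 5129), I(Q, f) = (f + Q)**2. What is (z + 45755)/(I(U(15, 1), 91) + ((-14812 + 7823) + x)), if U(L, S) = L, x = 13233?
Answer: 137257/52440 + sqrt(10837)/52440 ≈ 2.6194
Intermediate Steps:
I(Q, f) = (Q + f)**2
z = -8/3 + sqrt(10837)/3 (z = -8/3 + sqrt(15966 - 5129)/3 = -8/3 + sqrt(10837)/3 ≈ 32.034)
(z + 45755)/(I(U(15, 1), 91) + ((-14812 + 7823) + x)) = ((-8/3 + sqrt(10837)/3) + 45755)/((15 + 91)**2 + ((-14812 + 7823) + 13233)) = (137257/3 + sqrt(10837)/3)/(106**2 + (-6989 + 13233)) = (137257/3 + sqrt(10837)/3)/(11236 + 6244) = (137257/3 + sqrt(10837)/3)/17480 = (137257/3 + sqrt(10837)/3)*(1/17480) = 137257/52440 + sqrt(10837)/52440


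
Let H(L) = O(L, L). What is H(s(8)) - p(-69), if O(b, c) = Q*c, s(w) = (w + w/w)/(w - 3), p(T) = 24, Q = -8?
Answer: -192/5 ≈ -38.400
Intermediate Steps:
s(w) = (1 + w)/(-3 + w) (s(w) = (w + 1)/(-3 + w) = (1 + w)/(-3 + w))
O(b, c) = -8*c
H(L) = -8*L
H(s(8)) - p(-69) = -8*(1 + 8)/(-3 + 8) - 1*24 = -8*9/5 - 24 = -72/5 - 24 = -192/5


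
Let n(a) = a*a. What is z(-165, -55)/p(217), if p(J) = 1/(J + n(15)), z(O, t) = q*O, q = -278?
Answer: 20274540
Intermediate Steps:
n(a) = a²
z(O, t) = -278*O
p(J) = 1/(225 + J) (p(J) = 1/(J + 15²) = 1/(J + 225) = 1/(225 + J))
z(-165, -55)/p(217) = (-278*(-165))/(1/(225 + 217)) = 45870/(1/442) = 45870*442 = 20274540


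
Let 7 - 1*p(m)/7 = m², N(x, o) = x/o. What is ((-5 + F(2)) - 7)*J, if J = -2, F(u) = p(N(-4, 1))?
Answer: 150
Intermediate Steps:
p(m) = 49 - 7*m²
F(u) = -63 (F(u) = 49 - 7*(-4/1)² = 49 - 7*(-4*1)² = 49 - 7*(-4)² = 49 - 7*16 = 49 - 112 = -63)
((-5 + F(2)) - 7)*J = ((-5 - 63) - 7)*(-2) = (-68 - 7)*(-2) = -75*(-2) = 150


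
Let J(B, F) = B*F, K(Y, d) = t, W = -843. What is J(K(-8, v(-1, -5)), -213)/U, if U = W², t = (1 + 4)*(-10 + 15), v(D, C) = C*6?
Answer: -1775/236883 ≈ -0.0074932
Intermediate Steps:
v(D, C) = 6*C
t = 25 (t = 5*5 = 25)
K(Y, d) = 25
U = 710649 (U = (-843)² = 710649)
J(K(-8, v(-1, -5)), -213)/U = (25*(-213))/710649 = -5325*1/710649 = -1775/236883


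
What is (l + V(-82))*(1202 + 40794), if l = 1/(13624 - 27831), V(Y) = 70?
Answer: 41764560044/14207 ≈ 2.9397e+6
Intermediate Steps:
l = -1/14207 (l = 1/(-14207) = -1/14207 ≈ -7.0388e-5)
(l + V(-82))*(1202 + 40794) = (-1/14207 + 70)*(1202 + 40794) = (994489/14207)*41996 = 41764560044/14207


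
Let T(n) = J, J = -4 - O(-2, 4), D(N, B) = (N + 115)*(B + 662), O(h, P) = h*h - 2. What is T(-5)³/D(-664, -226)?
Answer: 6/6649 ≈ 0.00090239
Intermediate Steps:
O(h, P) = -2 + h² (O(h, P) = h² - 2 = -2 + h²)
D(N, B) = (115 + N)*(662 + B)
J = -6 (J = -4 - (-2 + (-2)²) = -4 - (-2 + 4) = -4 - 1*2 = -4 - 2 = -6)
T(n) = -6
T(-5)³/D(-664, -226) = (-6)³/(76130 + 115*(-226) + 662*(-664) - 226*(-664)) = -216/(76130 - 25990 - 439568 + 150064) = -216/(-239364) = -216*(-1/239364) = 6/6649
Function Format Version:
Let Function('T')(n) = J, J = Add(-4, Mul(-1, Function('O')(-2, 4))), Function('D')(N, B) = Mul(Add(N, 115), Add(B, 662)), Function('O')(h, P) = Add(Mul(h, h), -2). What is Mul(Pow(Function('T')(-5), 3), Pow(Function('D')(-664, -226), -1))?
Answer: Rational(6, 6649) ≈ 0.00090239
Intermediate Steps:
Function('O')(h, P) = Add(-2, Pow(h, 2)) (Function('O')(h, P) = Add(Pow(h, 2), -2) = Add(-2, Pow(h, 2)))
Function('D')(N, B) = Mul(Add(115, N), Add(662, B))
J = -6 (J = Add(-4, Mul(-1, Add(-2, Pow(-2, 2)))) = Add(-4, Mul(-1, Add(-2, 4))) = Add(-4, Mul(-1, 2)) = Add(-4, -2) = -6)
Function('T')(n) = -6
Mul(Pow(Function('T')(-5), 3), Pow(Function('D')(-664, -226), -1)) = Mul(Pow(-6, 3), Pow(Add(76130, Mul(115, -226), Mul(662, -664), Mul(-226, -664)), -1)) = Mul(-216, Pow(Add(76130, -25990, -439568, 150064), -1)) = Mul(-216, Pow(-239364, -1)) = Mul(-216, Rational(-1, 239364)) = Rational(6, 6649)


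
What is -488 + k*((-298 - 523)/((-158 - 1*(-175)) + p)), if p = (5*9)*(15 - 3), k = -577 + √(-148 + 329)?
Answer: 201901/557 - 821*√181/557 ≈ 342.65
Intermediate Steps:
k = -577 + √181 ≈ -563.55
p = 540 (p = 45*12 = 540)
-488 + k*((-298 - 523)/((-158 - 1*(-175)) + p)) = -488 + (-577 + √181)*((-298 - 523)/((-158 - 1*(-175)) + 540)) = -488 + (-577 + √181)*(-821/((-158 + 175) + 540)) = -488 + (-577 + √181)*(-821/(17 + 540)) = -488 + (-577 + √181)*(-821/557) = -488 + (473717/557 - 821*√181/557) = 201901/557 - 821*√181/557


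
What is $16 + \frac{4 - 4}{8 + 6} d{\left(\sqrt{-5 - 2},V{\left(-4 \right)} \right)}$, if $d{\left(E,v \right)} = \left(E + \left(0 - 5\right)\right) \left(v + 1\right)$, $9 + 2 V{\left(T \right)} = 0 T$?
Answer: $16$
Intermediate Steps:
$V{\left(T \right)} = - \frac{9}{2}$ ($V{\left(T \right)} = - \frac{9}{2} + \frac{0 T}{2} = - \frac{9}{2} + \frac{1}{2} \cdot 0 = - \frac{9}{2} + 0 = - \frac{9}{2}$)
$d{\left(E,v \right)} = \left(1 + v\right) \left(-5 + E\right)$ ($d{\left(E,v \right)} = \left(E + \left(0 - 5\right)\right) \left(1 + v\right) = \left(E - 5\right) \left(1 + v\right) = \left(-5 + E\right) \left(1 + v\right) = \left(1 + v\right) \left(-5 + E\right)$)
$16 + \frac{4 - 4}{8 + 6} d{\left(\sqrt{-5 - 2},V{\left(-4 \right)} \right)} = 16 + \frac{4 - 4}{8 + 6} \left(-5 + \sqrt{-5 - 2} - - \frac{45}{2} + \sqrt{-5 - 2} \left(- \frac{9}{2}\right)\right) = 16 + \frac{0}{14} \left(-5 + \sqrt{-7} + \frac{45}{2} + \sqrt{-7} \left(- \frac{9}{2}\right)\right) = 16 + 0 \cdot \frac{1}{14} \left(-5 + i \sqrt{7} + \frac{45}{2} + i \sqrt{7} \left(- \frac{9}{2}\right)\right) = 16 + 0 \left(-5 + i \sqrt{7} + \frac{45}{2} - \frac{9 i \sqrt{7}}{2}\right) = 16 + 0 \left(\frac{35}{2} - \frac{7 i \sqrt{7}}{2}\right) = 16 + 0 = 16$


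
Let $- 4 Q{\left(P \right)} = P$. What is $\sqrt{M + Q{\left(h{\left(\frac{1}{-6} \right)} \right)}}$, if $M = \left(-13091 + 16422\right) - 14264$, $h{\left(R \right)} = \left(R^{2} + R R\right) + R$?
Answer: $\frac{i \sqrt{393587}}{6} \approx 104.56 i$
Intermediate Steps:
$h{\left(R \right)} = R + 2 R^{2}$ ($h{\left(R \right)} = \left(R^{2} + R^{2}\right) + R = 2 R^{2} + R = R + 2 R^{2}$)
$Q{\left(P \right)} = - \frac{P}{4}$
$M = -10933$ ($M = 3331 - 14264 = -10933$)
$\sqrt{M + Q{\left(h{\left(\frac{1}{-6} \right)} \right)}} = \sqrt{-10933 - \frac{\frac{1}{-6} \left(1 + \frac{2}{-6}\right)}{4}} = \sqrt{-10933 - \frac{\left(- \frac{1}{6}\right) \left(1 + 2 \left(- \frac{1}{6}\right)\right)}{4}} = \sqrt{-10933 - \frac{\left(- \frac{1}{6}\right) \left(1 - \frac{1}{3}\right)}{4}} = \sqrt{-10933 - \frac{\left(- \frac{1}{6}\right) \frac{2}{3}}{4}} = \sqrt{-10933 - - \frac{1}{36}} = \sqrt{-10933 + \frac{1}{36}} = \sqrt{- \frac{393587}{36}} = \frac{i \sqrt{393587}}{6}$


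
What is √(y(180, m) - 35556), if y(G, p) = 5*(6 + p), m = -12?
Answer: 3*I*√3954 ≈ 188.64*I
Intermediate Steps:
y(G, p) = 30 + 5*p
√(y(180, m) - 35556) = √((30 + 5*(-12)) - 35556) = √((30 - 60) - 35556) = √(-30 - 35556) = √(-35586) = 3*I*√3954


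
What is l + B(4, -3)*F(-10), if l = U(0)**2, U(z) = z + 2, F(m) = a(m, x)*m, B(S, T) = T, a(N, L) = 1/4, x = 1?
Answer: 23/2 ≈ 11.500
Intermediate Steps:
a(N, L) = 1/4
F(m) = m/4
U(z) = 2 + z
l = 4 (l = (2 + 0)**2 = 2**2 = 4)
l + B(4, -3)*F(-10) = 4 - 3*(-10)/4 = 4 - 3*(-5/2) = 4 + 15/2 = 23/2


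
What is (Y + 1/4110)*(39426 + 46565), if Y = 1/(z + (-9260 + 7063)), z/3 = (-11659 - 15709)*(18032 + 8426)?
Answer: 186798741082529/8928193397190 ≈ 20.922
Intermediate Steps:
z = -2172307632 (z = 3*((-11659 - 15709)*(18032 + 8426)) = 3*(-27368*26458) = 3*(-724102544) = -2172307632)
Y = -1/2172309829 (Y = 1/(-2172307632 + (-9260 + 7063)) = 1/(-2172307632 - 2197) = 1/(-2172309829) = -1/2172309829 ≈ -4.6034e-10)
(Y + 1/4110)*(39426 + 46565) = (-1/2172309829 + 1/4110)*(39426 + 46565) = (-1/2172309829 + 1/4110)*85991 = (2172305719/8928193397190)*85991 = 186798741082529/8928193397190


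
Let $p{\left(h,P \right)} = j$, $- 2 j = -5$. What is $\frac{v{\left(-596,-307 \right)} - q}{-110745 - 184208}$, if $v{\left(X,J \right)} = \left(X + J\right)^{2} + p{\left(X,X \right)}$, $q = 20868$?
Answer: $- \frac{1589087}{589906} \approx -2.6938$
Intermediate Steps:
$j = \frac{5}{2}$ ($j = \left(- \frac{1}{2}\right) \left(-5\right) = \frac{5}{2} \approx 2.5$)
$p{\left(h,P \right)} = \frac{5}{2}$
$v{\left(X,J \right)} = \frac{5}{2} + \left(J + X\right)^{2}$ ($v{\left(X,J \right)} = \left(X + J\right)^{2} + \frac{5}{2} = \left(J + X\right)^{2} + \frac{5}{2} = \frac{5}{2} + \left(J + X\right)^{2}$)
$\frac{v{\left(-596,-307 \right)} - q}{-110745 - 184208} = \frac{\left(\frac{5}{2} + \left(-307 - 596\right)^{2}\right) - 20868}{-110745 - 184208} = \frac{\left(\frac{5}{2} + \left(-903\right)^{2}\right) - 20868}{-294953} = \left(\left(\frac{5}{2} + 815409\right) - 20868\right) \left(- \frac{1}{294953}\right) = \left(\frac{1630823}{2} - 20868\right) \left(- \frac{1}{294953}\right) = \frac{1589087}{2} \left(- \frac{1}{294953}\right) = - \frac{1589087}{589906}$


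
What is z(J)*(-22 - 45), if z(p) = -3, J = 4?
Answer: 201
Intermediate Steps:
z(J)*(-22 - 45) = -3*(-22 - 45) = -3*(-67) = 201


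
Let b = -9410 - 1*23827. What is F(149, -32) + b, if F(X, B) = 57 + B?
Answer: -33212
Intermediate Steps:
b = -33237 (b = -9410 - 23827 = -33237)
F(149, -32) + b = (57 - 32) - 33237 = 25 - 33237 = -33212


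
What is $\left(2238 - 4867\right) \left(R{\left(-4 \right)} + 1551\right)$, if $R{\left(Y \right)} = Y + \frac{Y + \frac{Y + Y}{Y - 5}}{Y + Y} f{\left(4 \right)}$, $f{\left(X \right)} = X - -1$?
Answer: $- \frac{73299149}{18} \approx -4.0722 \cdot 10^{6}$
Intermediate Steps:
$f{\left(X \right)} = 1 + X$ ($f{\left(X \right)} = X + 1 = 1 + X$)
$R{\left(Y \right)} = Y + \frac{5 \left(Y + \frac{2 Y}{-5 + Y}\right)}{2 Y}$ ($R{\left(Y \right)} = Y + \frac{Y + \frac{Y + Y}{Y - 5}}{Y + Y} \left(1 + 4\right) = Y + \frac{Y + \frac{2 Y}{-5 + Y}}{2 Y} 5 = Y + \frac{5 \left(Y + \frac{2 Y}{-5 + Y}\right)}{2 Y}$)
$\left(2238 - 4867\right) \left(R{\left(-4 \right)} + 1551\right) = \left(2238 - 4867\right) \left(\frac{-15 - -20 + 2 \left(-4\right)^{2}}{2 \left(-5 - 4\right)} + 1551\right) = - 2629 \left(\frac{-15 + 20 + 2 \cdot 16}{2 \left(-9\right)} + 1551\right) = - 2629 \left(\frac{1}{2} \left(- \frac{1}{9}\right) \left(-15 + 20 + 32\right) + 1551\right) = - 2629 \left(\frac{1}{2} \left(- \frac{1}{9}\right) 37 + 1551\right) = - 2629 \left(- \frac{37}{18} + 1551\right) = \left(-2629\right) \frac{27881}{18} = - \frac{73299149}{18}$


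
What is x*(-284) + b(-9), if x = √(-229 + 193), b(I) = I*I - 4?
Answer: 77 - 1704*I ≈ 77.0 - 1704.0*I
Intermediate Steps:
b(I) = -4 + I² (b(I) = I² - 4 = -4 + I²)
x = 6*I (x = √(-36) = 6*I ≈ 6.0*I)
x*(-284) + b(-9) = (6*I)*(-284) + (-4 + (-9)²) = -1704*I + (-4 + 81) = -1704*I + 77 = 77 - 1704*I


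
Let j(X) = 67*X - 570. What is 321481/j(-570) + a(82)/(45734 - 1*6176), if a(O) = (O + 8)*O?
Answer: -109044707/13449720 ≈ -8.1076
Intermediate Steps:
j(X) = -570 + 67*X
a(O) = O*(8 + O) (a(O) = (8 + O)*O = O*(8 + O))
321481/j(-570) + a(82)/(45734 - 1*6176) = 321481/(-570 + 67*(-570)) + (82*(8 + 82))/(45734 - 1*6176) = 321481/(-570 - 38190) + (82*90)/(45734 - 6176) = 321481/(-38760) + 7380/39558 = 321481*(-1/38760) + 7380*(1/39558) = -321481/38760 + 1230/6593 = -109044707/13449720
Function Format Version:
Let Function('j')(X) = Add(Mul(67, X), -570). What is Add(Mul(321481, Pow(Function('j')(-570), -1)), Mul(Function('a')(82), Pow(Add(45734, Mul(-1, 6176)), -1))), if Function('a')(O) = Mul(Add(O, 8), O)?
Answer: Rational(-109044707, 13449720) ≈ -8.1076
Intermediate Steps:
Function('j')(X) = Add(-570, Mul(67, X))
Function('a')(O) = Mul(O, Add(8, O)) (Function('a')(O) = Mul(Add(8, O), O) = Mul(O, Add(8, O)))
Add(Mul(321481, Pow(Function('j')(-570), -1)), Mul(Function('a')(82), Pow(Add(45734, Mul(-1, 6176)), -1))) = Add(Mul(321481, Pow(Add(-570, Mul(67, -570)), -1)), Mul(Mul(82, Add(8, 82)), Pow(Add(45734, Mul(-1, 6176)), -1))) = Add(Mul(321481, Pow(Add(-570, -38190), -1)), Mul(Mul(82, 90), Pow(Add(45734, -6176), -1))) = Add(Mul(321481, Pow(-38760, -1)), Mul(7380, Pow(39558, -1))) = Add(Mul(321481, Rational(-1, 38760)), Mul(7380, Rational(1, 39558))) = Add(Rational(-321481, 38760), Rational(1230, 6593)) = Rational(-109044707, 13449720)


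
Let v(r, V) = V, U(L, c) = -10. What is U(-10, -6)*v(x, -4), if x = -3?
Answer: 40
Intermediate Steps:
U(-10, -6)*v(x, -4) = -10*(-4) = 40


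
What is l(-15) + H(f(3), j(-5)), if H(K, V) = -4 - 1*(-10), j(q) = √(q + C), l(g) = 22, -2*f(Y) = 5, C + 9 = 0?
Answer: 28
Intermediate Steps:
C = -9 (C = -9 + 0 = -9)
f(Y) = -5/2 (f(Y) = -½*5 = -5/2)
j(q) = √(-9 + q) (j(q) = √(q - 9) = √(-9 + q))
H(K, V) = 6 (H(K, V) = -4 + 10 = 6)
l(-15) + H(f(3), j(-5)) = 22 + 6 = 28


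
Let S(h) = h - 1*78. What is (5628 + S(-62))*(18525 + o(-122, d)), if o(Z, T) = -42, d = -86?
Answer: 101434704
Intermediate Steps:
S(h) = -78 + h (S(h) = h - 78 = -78 + h)
(5628 + S(-62))*(18525 + o(-122, d)) = (5628 + (-78 - 62))*(18525 - 42) = (5628 - 140)*18483 = 5488*18483 = 101434704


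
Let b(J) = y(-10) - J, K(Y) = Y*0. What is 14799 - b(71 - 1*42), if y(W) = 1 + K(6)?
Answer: 14827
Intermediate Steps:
K(Y) = 0
y(W) = 1 (y(W) = 1 + 0 = 1)
b(J) = 1 - J
14799 - b(71 - 1*42) = 14799 - (1 - (71 - 1*42)) = 14799 - (1 - (71 - 42)) = 14799 - (1 - 1*29) = 14799 - (1 - 29) = 14799 - 1*(-28) = 14799 + 28 = 14827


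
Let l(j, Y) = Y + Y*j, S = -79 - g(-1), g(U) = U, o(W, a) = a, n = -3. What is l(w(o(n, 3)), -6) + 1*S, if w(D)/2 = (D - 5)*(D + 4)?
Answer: 84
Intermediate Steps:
w(D) = 2*(-5 + D)*(4 + D) (w(D) = 2*((D - 5)*(D + 4)) = 2*((-5 + D)*(4 + D)) = 2*(-5 + D)*(4 + D))
S = -78 (S = -79 - 1*(-1) = -79 + 1 = -78)
l(w(o(n, 3)), -6) + 1*S = -6*(1 + (-40 - 2*3 + 2*3²)) + 1*(-78) = -6*(1 + (-40 - 6 + 2*9)) - 78 = -6*(1 + (-40 - 6 + 18)) - 78 = -6*(1 - 28) - 78 = -6*(-27) - 78 = 162 - 78 = 84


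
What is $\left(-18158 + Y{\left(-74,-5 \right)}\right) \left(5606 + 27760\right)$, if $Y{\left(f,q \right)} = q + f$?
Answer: $-608495742$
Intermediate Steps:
$Y{\left(f,q \right)} = f + q$
$\left(-18158 + Y{\left(-74,-5 \right)}\right) \left(5606 + 27760\right) = \left(-18158 - 79\right) \left(5606 + 27760\right) = \left(-18158 - 79\right) 33366 = \left(-18237\right) 33366 = -608495742$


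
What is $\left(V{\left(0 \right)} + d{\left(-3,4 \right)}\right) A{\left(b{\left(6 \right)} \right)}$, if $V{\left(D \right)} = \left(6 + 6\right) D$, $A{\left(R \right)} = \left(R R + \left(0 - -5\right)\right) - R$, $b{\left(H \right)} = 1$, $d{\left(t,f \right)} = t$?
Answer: $-15$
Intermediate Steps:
$A{\left(R \right)} = 5 + R^{2} - R$ ($A{\left(R \right)} = \left(R^{2} + \left(0 + 5\right)\right) - R = \left(R^{2} + 5\right) - R = \left(5 + R^{2}\right) - R = 5 + R^{2} - R$)
$V{\left(D \right)} = 12 D$
$\left(V{\left(0 \right)} + d{\left(-3,4 \right)}\right) A{\left(b{\left(6 \right)} \right)} = \left(12 \cdot 0 - 3\right) \left(5 + 1^{2} - 1\right) = \left(0 - 3\right) \left(5 + 1 - 1\right) = \left(-3\right) 5 = -15$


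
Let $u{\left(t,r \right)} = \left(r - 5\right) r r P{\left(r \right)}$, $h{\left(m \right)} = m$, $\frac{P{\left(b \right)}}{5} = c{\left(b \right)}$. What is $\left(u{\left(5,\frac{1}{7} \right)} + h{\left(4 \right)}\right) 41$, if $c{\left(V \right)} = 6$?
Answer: $\frac{14432}{343} \approx 42.076$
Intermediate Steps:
$P{\left(b \right)} = 30$ ($P{\left(b \right)} = 5 \cdot 6 = 30$)
$u{\left(t,r \right)} = 30 r^{2} \left(-5 + r\right)$ ($u{\left(t,r \right)} = \left(r - 5\right) r r 30 = \left(-5 + r\right) r^{2} \cdot 30 = r^{2} \left(-5 + r\right) 30 = 30 r^{2} \left(-5 + r\right)$)
$\left(u{\left(5,\frac{1}{7} \right)} + h{\left(4 \right)}\right) 41 = \left(30 \left(\frac{1}{7}\right)^{2} \left(-5 + \frac{1}{7}\right) + 4\right) 41 = \left(\frac{30 \left(-5 + \frac{1}{7}\right)}{49} + 4\right) 41 = \left(30 \cdot \frac{1}{49} \left(- \frac{34}{7}\right) + 4\right) 41 = \left(- \frac{1020}{343} + 4\right) 41 = \frac{352}{343} \cdot 41 = \frac{14432}{343}$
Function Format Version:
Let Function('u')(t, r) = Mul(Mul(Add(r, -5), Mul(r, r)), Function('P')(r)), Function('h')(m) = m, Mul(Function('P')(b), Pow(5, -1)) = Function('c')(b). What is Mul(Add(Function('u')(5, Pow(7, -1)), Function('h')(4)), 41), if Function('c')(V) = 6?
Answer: Rational(14432, 343) ≈ 42.076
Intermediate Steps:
Function('P')(b) = 30 (Function('P')(b) = Mul(5, 6) = 30)
Function('u')(t, r) = Mul(30, Pow(r, 2), Add(-5, r)) (Function('u')(t, r) = Mul(Mul(Add(r, -5), Mul(r, r)), 30) = Mul(Mul(Add(-5, r), Pow(r, 2)), 30) = Mul(Mul(Pow(r, 2), Add(-5, r)), 30) = Mul(30, Pow(r, 2), Add(-5, r)))
Mul(Add(Function('u')(5, Pow(7, -1)), Function('h')(4)), 41) = Mul(Add(Mul(30, Pow(Pow(7, -1), 2), Add(-5, Pow(7, -1))), 4), 41) = Mul(Add(Mul(30, Pow(Rational(1, 7), 2), Add(-5, Rational(1, 7))), 4), 41) = Mul(Add(Mul(30, Rational(1, 49), Rational(-34, 7)), 4), 41) = Mul(Add(Rational(-1020, 343), 4), 41) = Mul(Rational(352, 343), 41) = Rational(14432, 343)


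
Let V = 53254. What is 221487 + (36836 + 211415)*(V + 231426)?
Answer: 70672316167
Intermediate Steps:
221487 + (36836 + 211415)*(V + 231426) = 221487 + (36836 + 211415)*(53254 + 231426) = 221487 + 248251*284680 = 221487 + 70672094680 = 70672316167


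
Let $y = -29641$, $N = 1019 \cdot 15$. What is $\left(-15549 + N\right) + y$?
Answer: $-29905$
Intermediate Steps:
$N = 15285$
$\left(-15549 + N\right) + y = \left(-15549 + 15285\right) - 29641 = -264 - 29641 = -29905$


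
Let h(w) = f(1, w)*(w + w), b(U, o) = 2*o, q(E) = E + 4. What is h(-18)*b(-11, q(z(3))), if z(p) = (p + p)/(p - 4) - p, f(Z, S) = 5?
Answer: 1800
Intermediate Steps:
z(p) = -p + 2*p/(-4 + p) (z(p) = (2*p)/(-4 + p) - p = 2*p/(-4 + p) - p = -p + 2*p/(-4 + p))
q(E) = 4 + E
h(w) = 10*w (h(w) = 5*(w + w) = 5*(2*w) = 10*w)
h(-18)*b(-11, q(z(3))) = (10*(-18))*(2*(4 + 3*(6 - 1*3)/(-4 + 3))) = -360*(4 + 3*(6 - 3)/(-1)) = -360*(4 + 3*(-1)*3) = -360*(4 - 9) = -360*(-5) = -180*(-10) = 1800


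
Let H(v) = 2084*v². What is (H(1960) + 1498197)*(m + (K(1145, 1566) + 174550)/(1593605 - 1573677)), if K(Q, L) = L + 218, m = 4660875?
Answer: 371871693278267324199/9964 ≈ 3.7322e+16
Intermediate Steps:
K(Q, L) = 218 + L
(H(1960) + 1498197)*(m + (K(1145, 1566) + 174550)/(1593605 - 1573677)) = (2084*1960² + 1498197)*(4660875 + ((218 + 1566) + 174550)/(1593605 - 1573677)) = (2084*3841600 + 1498197)*(4660875 + (1784 + 174550)/19928) = (8005894400 + 1498197)*(4660875 + 176334*(1/19928)) = 8007392597*(4660875 + 88167/9964) = 8007392597*(46441046667/9964) = 371871693278267324199/9964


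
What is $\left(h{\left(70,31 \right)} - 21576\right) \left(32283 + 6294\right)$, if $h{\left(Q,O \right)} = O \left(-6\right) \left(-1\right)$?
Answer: $-825162030$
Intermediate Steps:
$h{\left(Q,O \right)} = 6 O$ ($h{\left(Q,O \right)} = - 6 O \left(-1\right) = 6 O$)
$\left(h{\left(70,31 \right)} - 21576\right) \left(32283 + 6294\right) = \left(6 \cdot 31 - 21576\right) \left(32283 + 6294\right) = \left(186 - 21576\right) 38577 = \left(-21390\right) 38577 = -825162030$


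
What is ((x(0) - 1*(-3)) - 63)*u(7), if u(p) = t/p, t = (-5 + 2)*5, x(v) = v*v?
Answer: 900/7 ≈ 128.57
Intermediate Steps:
x(v) = v²
t = -15 (t = -3*5 = -15)
u(p) = -15/p
((x(0) - 1*(-3)) - 63)*u(7) = ((0² - 1*(-3)) - 63)*(-15/7) = ((0 + 3) - 63)*(-15*⅐) = (3 - 63)*(-15/7) = -60*(-15/7) = 900/7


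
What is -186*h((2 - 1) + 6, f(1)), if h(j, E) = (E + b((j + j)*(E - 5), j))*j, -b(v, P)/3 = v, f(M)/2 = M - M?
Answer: -273420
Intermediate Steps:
f(M) = 0 (f(M) = 2*(M - M) = 2*0 = 0)
b(v, P) = -3*v
h(j, E) = j*(E - 6*j*(-5 + E)) (h(j, E) = (E - 3*(j + j)*(E - 5))*j = (E - 3*2*j*(-5 + E))*j = (E - 6*j*(-5 + E))*j = j*(E - 6*j*(-5 + E)))
-186*h((2 - 1) + 6, f(1)) = -186*((2 - 1) + 6)*(0 - 6*((2 - 1) + 6)*(-5 + 0)) = -186*(1 + 6)*(0 - 6*(1 + 6)*(-5)) = -1302*(0 - 6*7*(-5)) = -1302*(0 + 210) = -1302*210 = -186*1470 = -273420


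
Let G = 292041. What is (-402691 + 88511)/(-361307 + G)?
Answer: 157090/34633 ≈ 4.5359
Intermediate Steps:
(-402691 + 88511)/(-361307 + G) = (-402691 + 88511)/(-361307 + 292041) = -314180/(-69266) = -314180*(-1/69266) = 157090/34633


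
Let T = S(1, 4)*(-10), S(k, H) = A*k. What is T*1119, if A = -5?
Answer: 55950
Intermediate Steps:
S(k, H) = -5*k
T = 50 (T = -5*1*(-10) = -5*(-10) = 50)
T*1119 = 50*1119 = 55950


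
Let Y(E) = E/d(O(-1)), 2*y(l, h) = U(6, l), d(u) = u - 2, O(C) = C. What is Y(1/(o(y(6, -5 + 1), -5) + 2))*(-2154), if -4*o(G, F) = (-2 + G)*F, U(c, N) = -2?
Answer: -2872/7 ≈ -410.29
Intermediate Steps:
d(u) = -2 + u
y(l, h) = -1 (y(l, h) = (½)*(-2) = -1)
o(G, F) = -F*(-2 + G)/4 (o(G, F) = -(-2 + G)*F/4 = -F*(-2 + G)/4)
Y(E) = -E/3 (Y(E) = E/(-2 - 1) = E/(-3) = E*(-⅓) = -E/3)
Y(1/(o(y(6, -5 + 1), -5) + 2))*(-2154) = -1/(3*((¼)*(-5)*(2 - 1*(-1)) + 2))*(-2154) = -1/(3*((¼)*(-5)*(2 + 1) + 2))*(-2154) = -1/(3*((¼)*(-5)*3 + 2))*(-2154) = -1/(3*(-15/4 + 2))*(-2154) = -1/(3*(-7/4))*(-2154) = -⅓*(-4/7)*(-2154) = (4/21)*(-2154) = -2872/7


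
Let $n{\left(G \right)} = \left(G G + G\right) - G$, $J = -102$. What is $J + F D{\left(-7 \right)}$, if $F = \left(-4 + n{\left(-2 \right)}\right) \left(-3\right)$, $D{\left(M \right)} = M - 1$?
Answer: $-102$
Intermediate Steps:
$n{\left(G \right)} = G^{2}$ ($n{\left(G \right)} = \left(G^{2} + G\right) - G = \left(G + G^{2}\right) - G = G^{2}$)
$D{\left(M \right)} = -1 + M$
$F = 0$ ($F = \left(-4 + \left(-2\right)^{2}\right) \left(-3\right) = \left(-4 + 4\right) \left(-3\right) = 0 \left(-3\right) = 0$)
$J + F D{\left(-7 \right)} = -102 + 0 \left(-1 - 7\right) = -102 + 0 \left(-8\right) = -102 + 0 = -102$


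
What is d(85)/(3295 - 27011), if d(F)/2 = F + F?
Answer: -85/5929 ≈ -0.014336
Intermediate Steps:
d(F) = 4*F (d(F) = 2*(F + F) = 2*(2*F) = 4*F)
d(85)/(3295 - 27011) = (4*85)/(3295 - 27011) = 340/(-23716) = 340*(-1/23716) = -85/5929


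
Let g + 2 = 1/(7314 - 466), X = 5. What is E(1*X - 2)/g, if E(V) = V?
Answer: -6848/4565 ≈ -1.5001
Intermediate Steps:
g = -13695/6848 (g = -2 + 1/(7314 - 466) = -2 + 1/6848 = -13695/6848 ≈ -1.9999)
E(1*X - 2)/g = (1*5 - 2)/(-13695/6848) = (5 - 2)*(-6848/13695) = 3*(-6848/13695) = -6848/4565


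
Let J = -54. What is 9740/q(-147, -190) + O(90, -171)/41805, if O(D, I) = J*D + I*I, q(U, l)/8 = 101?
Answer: 11857793/938290 ≈ 12.638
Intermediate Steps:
q(U, l) = 808 (q(U, l) = 8*101 = 808)
O(D, I) = I² - 54*D (O(D, I) = -54*D + I*I = -54*D + I² = I² - 54*D)
9740/q(-147, -190) + O(90, -171)/41805 = 9740/808 + ((-171)² - 54*90)/41805 = 9740*(1/808) + (29241 - 4860)*(1/41805) = 2435/202 + 24381*(1/41805) = 2435/202 + 2709/4645 = 11857793/938290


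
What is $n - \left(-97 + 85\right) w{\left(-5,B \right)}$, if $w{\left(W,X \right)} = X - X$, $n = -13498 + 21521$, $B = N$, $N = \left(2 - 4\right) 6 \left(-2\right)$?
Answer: $8023$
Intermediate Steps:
$N = 24$ ($N = \left(-2\right) 6 \left(-2\right) = \left(-12\right) \left(-2\right) = 24$)
$B = 24$
$n = 8023$
$w{\left(W,X \right)} = 0$
$n - \left(-97 + 85\right) w{\left(-5,B \right)} = 8023 - \left(-97 + 85\right) 0 = 8023 - \left(-12\right) 0 = 8023 - 0 = 8023 + 0 = 8023$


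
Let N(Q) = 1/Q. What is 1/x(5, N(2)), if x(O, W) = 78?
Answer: 1/78 ≈ 0.012821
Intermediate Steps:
1/x(5, N(2)) = 1/78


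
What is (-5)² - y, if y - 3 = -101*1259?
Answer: 127181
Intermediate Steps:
y = -127156 (y = 3 - 101*1259 = 3 - 127159 = -127156)
(-5)² - y = (-5)² - 1*(-127156) = 25 + 127156 = 127181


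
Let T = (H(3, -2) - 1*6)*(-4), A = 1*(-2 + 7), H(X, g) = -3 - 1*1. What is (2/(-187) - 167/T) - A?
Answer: -68709/7480 ≈ -9.1857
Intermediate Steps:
H(X, g) = -4 (H(X, g) = -3 - 1 = -4)
A = 5 (A = 1*5 = 5)
T = 40 (T = (-4 - 1*6)*(-4) = (-4 - 6)*(-4) = -10*(-4) = 40)
(2/(-187) - 167/T) - A = (2/(-187) - 167/40) - 1*5 = (2*(-1/187) - 167*1/40) - 5 = (-2/187 - 167/40) - 5 = -31309/7480 - 5 = -68709/7480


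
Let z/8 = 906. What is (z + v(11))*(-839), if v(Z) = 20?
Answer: -6097852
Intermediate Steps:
z = 7248 (z = 8*906 = 7248)
(z + v(11))*(-839) = (7248 + 20)*(-839) = 7268*(-839) = -6097852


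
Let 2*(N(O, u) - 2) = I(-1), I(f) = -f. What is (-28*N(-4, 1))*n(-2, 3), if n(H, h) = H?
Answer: 140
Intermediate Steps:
N(O, u) = 5/2 (N(O, u) = 2 + (-1*(-1))/2 = 2 + (½)*1 = 2 + ½ = 5/2)
(-28*N(-4, 1))*n(-2, 3) = -28*5/2*(-2) = -70*(-2) = 140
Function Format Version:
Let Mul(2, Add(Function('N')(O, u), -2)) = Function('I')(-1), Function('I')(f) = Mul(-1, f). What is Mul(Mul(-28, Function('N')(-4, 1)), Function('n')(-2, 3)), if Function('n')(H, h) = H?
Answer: 140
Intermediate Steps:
Function('N')(O, u) = Rational(5, 2) (Function('N')(O, u) = Add(2, Mul(Rational(1, 2), Mul(-1, -1))) = Add(2, Mul(Rational(1, 2), 1)) = Add(2, Rational(1, 2)) = Rational(5, 2))
Mul(Mul(-28, Function('N')(-4, 1)), Function('n')(-2, 3)) = Mul(Mul(-28, Rational(5, 2)), -2) = Mul(-70, -2) = 140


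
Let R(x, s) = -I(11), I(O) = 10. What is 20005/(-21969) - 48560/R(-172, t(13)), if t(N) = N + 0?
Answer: 106661459/21969 ≈ 4855.1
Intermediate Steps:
t(N) = N
R(x, s) = -10 (R(x, s) = -1*10 = -10)
20005/(-21969) - 48560/R(-172, t(13)) = 20005/(-21969) - 48560/(-10) = 20005*(-1/21969) - 48560*(-⅒) = -20005/21969 + 4856 = 106661459/21969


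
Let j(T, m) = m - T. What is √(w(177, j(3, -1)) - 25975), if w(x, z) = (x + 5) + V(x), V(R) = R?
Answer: 4*I*√1601 ≈ 160.05*I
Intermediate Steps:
w(x, z) = 5 + 2*x (w(x, z) = (x + 5) + x = (5 + x) + x = 5 + 2*x)
√(w(177, j(3, -1)) - 25975) = √((5 + 2*177) - 25975) = √((5 + 354) - 25975) = √(359 - 25975) = √(-25616) = 4*I*√1601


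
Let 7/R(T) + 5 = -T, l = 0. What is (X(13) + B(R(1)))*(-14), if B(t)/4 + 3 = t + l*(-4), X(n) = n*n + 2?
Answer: -6482/3 ≈ -2160.7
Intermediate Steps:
X(n) = 2 + n² (X(n) = n² + 2 = 2 + n²)
R(T) = 7/(-5 - T)
B(t) = -12 + 4*t (B(t) = -12 + 4*(t + 0*(-4)) = -12 + 4*(t + 0) = -12 + 4*t)
(X(13) + B(R(1)))*(-14) = ((2 + 13²) + (-12 + 4*(-7/(5 + 1))))*(-14) = ((2 + 169) + (-12 + 4*(-7/6)))*(-14) = (171 + (-12 + 4*(-7*⅙)))*(-14) = (171 + (-12 + 4*(-7/6)))*(-14) = (171 + (-12 - 14/3))*(-14) = (171 - 50/3)*(-14) = (463/3)*(-14) = -6482/3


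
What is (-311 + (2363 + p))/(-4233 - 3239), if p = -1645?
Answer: -407/7472 ≈ -0.054470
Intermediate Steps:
(-311 + (2363 + p))/(-4233 - 3239) = (-311 + (2363 - 1645))/(-4233 - 3239) = (-311 + 718)/(-7472) = 407*(-1/7472) = -407/7472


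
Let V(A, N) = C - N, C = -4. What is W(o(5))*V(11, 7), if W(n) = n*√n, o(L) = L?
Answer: -55*√5 ≈ -122.98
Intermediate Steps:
V(A, N) = -4 - N
W(n) = n^(3/2)
W(o(5))*V(11, 7) = 5^(3/2)*(-4 - 1*7) = (5*√5)*(-4 - 7) = (5*√5)*(-11) = -55*√5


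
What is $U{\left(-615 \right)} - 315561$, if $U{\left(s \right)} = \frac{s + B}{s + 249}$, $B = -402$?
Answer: $- \frac{38498103}{122} \approx -3.1556 \cdot 10^{5}$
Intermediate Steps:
$U{\left(s \right)} = \frac{-402 + s}{249 + s}$ ($U{\left(s \right)} = \frac{s - 402}{s + 249} = \frac{-402 + s}{249 + s}$)
$U{\left(-615 \right)} - 315561 = \frac{-402 - 615}{249 - 615} - 315561 = \frac{1}{-366} \left(-1017\right) - 315561 = \left(- \frac{1}{366}\right) \left(-1017\right) - 315561 = \frac{339}{122} - 315561 = - \frac{38498103}{122}$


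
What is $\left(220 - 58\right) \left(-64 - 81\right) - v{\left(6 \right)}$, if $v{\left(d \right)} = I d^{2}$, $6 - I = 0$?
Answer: $-23706$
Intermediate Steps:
$I = 6$ ($I = 6 - 0 = 6 + 0 = 6$)
$v{\left(d \right)} = 6 d^{2}$
$\left(220 - 58\right) \left(-64 - 81\right) - v{\left(6 \right)} = \left(220 - 58\right) \left(-64 - 81\right) - 6 \cdot 6^{2} = 162 \left(-145\right) - 6 \cdot 36 = -23490 - 216 = -23706$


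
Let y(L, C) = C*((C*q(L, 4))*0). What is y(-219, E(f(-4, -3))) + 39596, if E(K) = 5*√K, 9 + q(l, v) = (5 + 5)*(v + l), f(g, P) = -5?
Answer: 39596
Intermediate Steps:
q(l, v) = -9 + 10*l + 10*v (q(l, v) = -9 + (5 + 5)*(v + l) = -9 + 10*(l + v) = -9 + (10*l + 10*v) = -9 + 10*l + 10*v)
y(L, C) = 0 (y(L, C) = C*((C*(-9 + 10*L + 10*4))*0) = C*((C*(-9 + 10*L + 40))*0) = C*((C*(31 + 10*L))*0) = C*0 = 0)
y(-219, E(f(-4, -3))) + 39596 = 0 + 39596 = 39596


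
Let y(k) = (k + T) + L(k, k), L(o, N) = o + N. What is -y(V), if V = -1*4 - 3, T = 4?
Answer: 17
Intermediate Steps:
L(o, N) = N + o
V = -7 (V = -4 - 3 = -7)
y(k) = 4 + 3*k (y(k) = (k + 4) + (k + k) = (4 + k) + 2*k = 4 + 3*k)
-y(V) = -(4 + 3*(-7)) = -(4 - 21) = -1*(-17) = 17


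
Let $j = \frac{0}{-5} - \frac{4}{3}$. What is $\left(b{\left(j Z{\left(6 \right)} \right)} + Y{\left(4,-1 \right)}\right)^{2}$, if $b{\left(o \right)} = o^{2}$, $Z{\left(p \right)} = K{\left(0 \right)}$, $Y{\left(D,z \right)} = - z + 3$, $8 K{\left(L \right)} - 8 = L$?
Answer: $\frac{2704}{81} \approx 33.383$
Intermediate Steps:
$K{\left(L \right)} = 1 + \frac{L}{8}$
$Y{\left(D,z \right)} = 3 - z$
$j = - \frac{4}{3}$ ($j = 0 \left(- \frac{1}{5}\right) - \frac{4}{3} = 0 - \frac{4}{3} = - \frac{4}{3} \approx -1.3333$)
$Z{\left(p \right)} = 1$ ($Z{\left(p \right)} = 1 + \frac{1}{8} \cdot 0 = 1 + 0 = 1$)
$\left(b{\left(j Z{\left(6 \right)} \right)} + Y{\left(4,-1 \right)}\right)^{2} = \left(\left(\left(- \frac{4}{3}\right) 1\right)^{2} + \left(3 - -1\right)\right)^{2} = \left(\left(- \frac{4}{3}\right)^{2} + \left(3 + 1\right)\right)^{2} = \left(\frac{16}{9} + 4\right)^{2} = \left(\frac{52}{9}\right)^{2} = \frac{2704}{81}$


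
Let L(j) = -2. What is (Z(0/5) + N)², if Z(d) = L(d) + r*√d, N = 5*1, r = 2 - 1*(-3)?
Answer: 9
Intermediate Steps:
r = 5 (r = 2 + 3 = 5)
N = 5
Z(d) = -2 + 5*√d
(Z(0/5) + N)² = ((-2 + 5*√(0/5)) + 5)² = ((-2 + 5*√(0*(⅕))) + 5)² = ((-2 + 5*√0) + 5)² = ((-2 + 5*0) + 5)² = ((-2 + 0) + 5)² = (-2 + 5)² = 3² = 9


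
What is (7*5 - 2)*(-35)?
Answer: -1155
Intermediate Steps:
(7*5 - 2)*(-35) = (35 - 2)*(-35) = 33*(-35) = -1155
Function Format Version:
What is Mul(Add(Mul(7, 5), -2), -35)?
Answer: -1155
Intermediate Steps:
Mul(Add(Mul(7, 5), -2), -35) = Mul(Add(35, -2), -35) = Mul(33, -35) = -1155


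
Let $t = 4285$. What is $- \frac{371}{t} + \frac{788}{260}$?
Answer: $\frac{164006}{55705} \approx 2.9442$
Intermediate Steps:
$- \frac{371}{t} + \frac{788}{260} = - \frac{371}{4285} + \frac{788}{260} = \left(-371\right) \frac{1}{4285} + 788 \cdot \frac{1}{260} = - \frac{371}{4285} + \frac{197}{65} = \frac{164006}{55705}$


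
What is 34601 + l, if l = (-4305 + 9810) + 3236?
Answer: 43342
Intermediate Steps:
l = 8741 (l = 5505 + 3236 = 8741)
34601 + l = 34601 + 8741 = 43342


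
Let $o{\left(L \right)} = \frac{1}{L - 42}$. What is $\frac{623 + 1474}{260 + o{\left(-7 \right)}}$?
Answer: $\frac{102753}{12739} \approx 8.066$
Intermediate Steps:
$o{\left(L \right)} = \frac{1}{-42 + L}$
$\frac{623 + 1474}{260 + o{\left(-7 \right)}} = \frac{623 + 1474}{260 + \frac{1}{-42 - 7}} = \frac{2097}{260 + \frac{1}{-49}} = \frac{2097}{260 - \frac{1}{49}} = \frac{2097}{\frac{12739}{49}} = 2097 \cdot \frac{49}{12739} = \frac{102753}{12739}$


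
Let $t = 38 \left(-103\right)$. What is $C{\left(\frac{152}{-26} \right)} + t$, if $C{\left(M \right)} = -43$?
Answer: $-3957$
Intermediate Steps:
$t = -3914$
$C{\left(\frac{152}{-26} \right)} + t = -43 - 3914 = -3957$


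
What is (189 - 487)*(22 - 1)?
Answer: -6258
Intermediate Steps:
(189 - 487)*(22 - 1) = -298*21 = -6258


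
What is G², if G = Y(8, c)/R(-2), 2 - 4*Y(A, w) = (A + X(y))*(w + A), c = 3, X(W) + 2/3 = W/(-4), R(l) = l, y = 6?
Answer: 139129/2304 ≈ 60.386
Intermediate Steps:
X(W) = -⅔ - W/4 (X(W) = -⅔ + W/(-4) = -⅔ + W*(-¼) = -⅔ - W/4)
Y(A, w) = ½ - (-13/6 + A)*(A + w)/4 (Y(A, w) = ½ - (A + (-⅔ - ¼*6))*(w + A)/4 = ½ - (A + (-⅔ - 3/2))*(A + w)/4 = ½ - (A - 13/6)*(A + w)/4 = ½ - (-13/6 + A)*(A + w)/4)
G = 373/48 (G = (½ - ¼*8² + (13/24)*8 + (13/24)*3 - ¼*8*3)/(-2) = (½ - ¼*64 + 13/3 + 13/8 - 6)*(-½) = (½ - 16 + 13/3 + 13/8 - 6)*(-½) = -373/24*(-½) = 373/48 ≈ 7.7708)
G² = (373/48)² = 139129/2304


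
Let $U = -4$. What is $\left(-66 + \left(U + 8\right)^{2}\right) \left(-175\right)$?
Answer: $8750$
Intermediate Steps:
$\left(-66 + \left(U + 8\right)^{2}\right) \left(-175\right) = \left(-66 + \left(-4 + 8\right)^{2}\right) \left(-175\right) = \left(-66 + 4^{2}\right) \left(-175\right) = \left(-66 + 16\right) \left(-175\right) = \left(-50\right) \left(-175\right) = 8750$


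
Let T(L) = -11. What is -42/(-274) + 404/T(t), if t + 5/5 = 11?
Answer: -55117/1507 ≈ -36.574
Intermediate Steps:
t = 10 (t = -1 + 11 = 10)
-42/(-274) + 404/T(t) = -42/(-274) + 404/(-11) = -42*(-1/274) + 404*(-1/11) = 21/137 - 404/11 = -55117/1507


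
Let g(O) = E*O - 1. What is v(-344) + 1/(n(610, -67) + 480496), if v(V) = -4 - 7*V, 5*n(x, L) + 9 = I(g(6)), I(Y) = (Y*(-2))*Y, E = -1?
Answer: 5775304697/2402373 ≈ 2404.0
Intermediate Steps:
g(O) = -1 - O (g(O) = -O - 1 = -1 - O)
I(Y) = -2*Y**2 (I(Y) = (-2*Y)*Y = -2*Y**2)
n(x, L) = -107/5 (n(x, L) = -9/5 + (-2*(-1 - 1*6)**2)/5 = -9/5 + (-2*(-1 - 6)**2)/5 = -9/5 + (-2*(-7)**2)/5 = -9/5 + (-2*49)/5 = -9/5 + (1/5)*(-98) = -9/5 - 98/5 = -107/5)
v(-344) + 1/(n(610, -67) + 480496) = (-4 - 7*(-344)) + 1/(-107/5 + 480496) = (-4 + 2408) + 1/(2402373/5) = 2404 + 5/2402373 = 5775304697/2402373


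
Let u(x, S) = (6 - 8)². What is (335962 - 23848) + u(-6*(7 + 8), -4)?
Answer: 312118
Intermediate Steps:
u(x, S) = 4 (u(x, S) = (-2)² = 4)
(335962 - 23848) + u(-6*(7 + 8), -4) = (335962 - 23848) + 4 = 312114 + 4 = 312118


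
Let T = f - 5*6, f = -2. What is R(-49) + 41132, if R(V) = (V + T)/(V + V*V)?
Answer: 32247461/784 ≈ 41132.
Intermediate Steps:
T = -32 (T = -2 - 5*6 = -2 - 30 = -32)
R(V) = (-32 + V)/(V + V²) (R(V) = (V - 32)/(V + V*V) = (-32 + V)/(V + V²))
R(-49) + 41132 = (-32 - 49)/((-49)*(1 - 49)) + 41132 = -1/49*(-81)/(-48) + 41132 = -1/49*(-1/48)*(-81) + 41132 = -27/784 + 41132 = 32247461/784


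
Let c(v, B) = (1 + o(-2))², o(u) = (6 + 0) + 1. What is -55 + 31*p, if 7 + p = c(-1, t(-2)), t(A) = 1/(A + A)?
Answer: 1712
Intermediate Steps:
t(A) = 1/(2*A)
o(u) = 7 (o(u) = 6 + 1 = 7)
c(v, B) = 64 (c(v, B) = (1 + 7)² = 8² = 64)
p = 57 (p = -7 + 64 = 57)
-55 + 31*p = -55 + 31*57 = -55 + 1767 = 1712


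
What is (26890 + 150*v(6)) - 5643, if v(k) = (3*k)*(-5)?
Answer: 7747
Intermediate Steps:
v(k) = -15*k
(26890 + 150*v(6)) - 5643 = (26890 + 150*(-15*6)) - 5643 = (26890 + 150*(-90)) - 5643 = (26890 - 13500) - 5643 = 13390 - 5643 = 7747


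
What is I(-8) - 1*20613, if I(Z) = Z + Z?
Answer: -20629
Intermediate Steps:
I(Z) = 2*Z
I(-8) - 1*20613 = 2*(-8) - 1*20613 = -16 - 20613 = -20629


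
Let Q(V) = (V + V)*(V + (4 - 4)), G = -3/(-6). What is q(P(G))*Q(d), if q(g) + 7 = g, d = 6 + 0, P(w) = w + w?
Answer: -432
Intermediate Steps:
G = ½ (G = -3*(-⅙) = ½ ≈ 0.50000)
P(w) = 2*w
d = 6
Q(V) = 2*V² (Q(V) = (2*V)*(V + 0) = (2*V)*V = 2*V²)
q(g) = -7 + g
q(P(G))*Q(d) = (-7 + 2*(½))*(2*6²) = (-7 + 1)*(2*36) = -6*72 = -432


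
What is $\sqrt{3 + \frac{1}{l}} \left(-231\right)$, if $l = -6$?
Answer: $- \frac{77 \sqrt{102}}{2} \approx -388.83$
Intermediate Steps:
$\sqrt{3 + \frac{1}{l}} \left(-231\right) = \sqrt{3 + \frac{1}{-6}} \left(-231\right) = \sqrt{3 - \frac{1}{6}} \left(-231\right) = \sqrt{\frac{17}{6}} \left(-231\right) = \frac{\sqrt{102}}{6} \left(-231\right) = - \frac{77 \sqrt{102}}{2}$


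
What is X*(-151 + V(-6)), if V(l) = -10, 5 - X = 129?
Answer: 19964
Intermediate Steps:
X = -124 (X = 5 - 1*129 = 5 - 129 = -124)
X*(-151 + V(-6)) = -124*(-151 - 10) = -124*(-161) = 19964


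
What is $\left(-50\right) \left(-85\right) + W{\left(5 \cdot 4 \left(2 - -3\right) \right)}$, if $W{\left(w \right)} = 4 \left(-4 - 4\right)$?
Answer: $4218$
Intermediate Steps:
$W{\left(w \right)} = -32$ ($W{\left(w \right)} = 4 \left(-8\right) = -32$)
$\left(-50\right) \left(-85\right) + W{\left(5 \cdot 4 \left(2 - -3\right) \right)} = \left(-50\right) \left(-85\right) - 32 = 4250 - 32 = 4218$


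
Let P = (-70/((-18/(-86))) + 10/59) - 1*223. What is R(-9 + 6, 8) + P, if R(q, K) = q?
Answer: -297506/531 ≈ -560.28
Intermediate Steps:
P = -295913/531 (P = (-70/((-18*(-1/86))) + 10*(1/59)) - 223 = (-70/9/43 + 10/59) - 223 = (-70*43/9 + 10/59) - 223 = (-3010/9 + 10/59) - 223 = -177500/531 - 223 = -295913/531 ≈ -557.28)
R(-9 + 6, 8) + P = (-9 + 6) - 295913/531 = -3 - 295913/531 = -297506/531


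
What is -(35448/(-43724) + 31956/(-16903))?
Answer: 499105422/184766693 ≈ 2.7013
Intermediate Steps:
-(35448/(-43724) + 31956/(-16903)) = -(35448*(-1/43724) + 31956*(-1/16903)) = -(-8862/10931 - 31956/16903) = -1*(-499105422/184766693) = 499105422/184766693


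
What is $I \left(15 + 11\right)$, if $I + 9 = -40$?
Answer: $-1274$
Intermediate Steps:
$I = -49$ ($I = -9 - 40 = -49$)
$I \left(15 + 11\right) = - 49 \left(15 + 11\right) = \left(-49\right) 26 = -1274$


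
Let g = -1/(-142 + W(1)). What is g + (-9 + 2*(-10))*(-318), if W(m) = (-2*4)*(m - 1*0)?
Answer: 1383301/150 ≈ 9222.0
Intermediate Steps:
W(m) = -8*m (W(m) = -8*(m + 0) = -8*m)
g = 1/150 (g = -1/(-142 - 8*1) = -1/(-142 - 8) = -1/(-150) = -1*(-1/150) = 1/150 ≈ 0.0066667)
g + (-9 + 2*(-10))*(-318) = 1/150 + (-9 + 2*(-10))*(-318) = 1/150 + (-9 - 20)*(-318) = 1/150 - 29*(-318) = 1/150 + 9222 = 1383301/150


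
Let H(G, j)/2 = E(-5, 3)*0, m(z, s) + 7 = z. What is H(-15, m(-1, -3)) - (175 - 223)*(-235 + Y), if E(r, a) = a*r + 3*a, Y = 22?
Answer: -10224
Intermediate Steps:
m(z, s) = -7 + z
E(r, a) = 3*a + a*r
H(G, j) = 0 (H(G, j) = 2*((3*(3 - 5))*0) = 2*((3*(-2))*0) = 2*(-6*0) = 2*0 = 0)
H(-15, m(-1, -3)) - (175 - 223)*(-235 + Y) = 0 - (175 - 223)*(-235 + 22) = 0 - (-48)*(-213) = 0 - 1*10224 = 0 - 10224 = -10224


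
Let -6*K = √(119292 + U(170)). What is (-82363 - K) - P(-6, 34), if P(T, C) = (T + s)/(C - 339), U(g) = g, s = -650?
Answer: -25121371/305 + 7*√2438/6 ≈ -82308.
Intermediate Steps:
P(T, C) = (-650 + T)/(-339 + C) (P(T, C) = (T - 650)/(C - 339) = (-650 + T)/(-339 + C))
K = -7*√2438/6 (K = -√(119292 + 170)/6 = -7*√2438/6 ≈ -57.605)
(-82363 - K) - P(-6, 34) = (-82363 - (-7)*√2438/6) - (-650 - 6)/(-339 + 34) = (-82363 + 7*√2438/6) - (-656)/(-305) = (-82363 + 7*√2438/6) - (-1)*(-656)/305 = (-82363 + 7*√2438/6) - 1*656/305 = (-82363 + 7*√2438/6) - 656/305 = -25121371/305 + 7*√2438/6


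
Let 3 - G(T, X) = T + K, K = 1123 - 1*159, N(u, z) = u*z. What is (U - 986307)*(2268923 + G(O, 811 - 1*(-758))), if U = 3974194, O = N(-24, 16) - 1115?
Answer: 6780893018907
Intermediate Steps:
O = -1499 (O = -24*16 - 1115 = -384 - 1115 = -1499)
K = 964 (K = 1123 - 159 = 964)
G(T, X) = -961 - T (G(T, X) = 3 - (T + 964) = 3 - (964 + T) = 3 + (-964 - T) = -961 - T)
(U - 986307)*(2268923 + G(O, 811 - 1*(-758))) = (3974194 - 986307)*(2268923 + (-961 - 1*(-1499))) = 2987887*(2268923 + (-961 + 1499)) = 2987887*(2268923 + 538) = 2987887*2269461 = 6780893018907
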